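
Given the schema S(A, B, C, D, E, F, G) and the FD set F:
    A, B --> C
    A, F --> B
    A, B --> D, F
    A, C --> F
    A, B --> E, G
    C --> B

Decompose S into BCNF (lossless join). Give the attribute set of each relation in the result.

Candidate keys of the original relation: {A, B}, {A, C}, {A, F}.
In {A, B, C, D, E, F, G}, {C} is not a superkey ({C}⁺ restricted to this set is {B, C}), so split on C --> B into {B, C} and {A, C, D, E, F, G}.
{B, C}: every determinant is a superkey — BCNF.
{A, C, D, E, F, G}: every determinant is a superkey — BCNF.

{A, C, D, E, F, G}; {B, C}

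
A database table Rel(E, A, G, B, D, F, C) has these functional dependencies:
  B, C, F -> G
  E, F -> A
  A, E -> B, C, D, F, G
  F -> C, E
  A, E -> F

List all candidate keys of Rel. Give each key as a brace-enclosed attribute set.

{F}⁺ = {A, B, C, D, E, F, G} — all of the relation — so {F} is a candidate key.
{A, E}⁺ = {A, B, C, D, E, F, G} — all of the relation — so {A, E} is a candidate key.
Any other superkey properly contains one of these, so there are no further candidate keys.

{A, E}, {F}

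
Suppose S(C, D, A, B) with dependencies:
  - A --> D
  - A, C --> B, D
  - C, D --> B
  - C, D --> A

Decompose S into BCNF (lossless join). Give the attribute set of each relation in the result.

Candidate keys of the original relation: {A, C}, {C, D}.
Within {A, B, C, D}: {A}⁺ ∩ {A, B, C, D} = {A, D}, not the whole set, so A --> D violates BCNF; decompose into {A, D} and {A, B, C}.
{A, D}: every determinant is a superkey — BCNF.
{A, B, C}: every determinant is a superkey — BCNF.

{A, B, C}; {A, D}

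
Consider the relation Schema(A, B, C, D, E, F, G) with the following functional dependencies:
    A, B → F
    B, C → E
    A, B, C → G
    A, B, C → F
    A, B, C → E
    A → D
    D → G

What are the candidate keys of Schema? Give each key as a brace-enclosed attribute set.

{A, B, C} never appear on the right of any FD, so every key must include all of them.
{A, B, C} is a candidate key since {A, B, C}⁺ = {A, B, C, D, E, F, G} covers every attribute.
No smaller or unrelated set reaches every attribute, so there are no other keys.

{A, B, C}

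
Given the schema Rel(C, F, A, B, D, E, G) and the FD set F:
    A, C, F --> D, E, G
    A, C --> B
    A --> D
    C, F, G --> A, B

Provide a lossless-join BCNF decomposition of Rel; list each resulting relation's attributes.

{A, B, C}; {A, C, E, F, G}; {A, D}

Candidate keys of the original relation: {A, C, F}, {C, F, G}.
Within {A, B, C, D, E, F, G}: {A, C}⁺ ∩ {A, B, C, D, E, F, G} = {A, B, C, D}, not the whole set, so A, C --> B, D violates BCNF; decompose into {A, B, C, D} and {A, C, E, F, G}.
Within {A, B, C, D}: {A}⁺ ∩ {A, B, C, D} = {A, D}, not the whole set, so A --> D violates BCNF; decompose into {A, D} and {A, B, C}.
{A, D} has no BCNF violation.
{A, B, C} has no BCNF violation.
{A, C, E, F, G} has no BCNF violation.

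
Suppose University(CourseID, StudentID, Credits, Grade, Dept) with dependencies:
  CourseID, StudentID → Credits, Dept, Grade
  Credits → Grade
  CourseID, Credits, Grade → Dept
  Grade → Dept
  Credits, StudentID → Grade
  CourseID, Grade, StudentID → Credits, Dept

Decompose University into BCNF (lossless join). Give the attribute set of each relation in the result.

{CourseID, Credits, StudentID}; {Credits, Grade}; {Dept, Grade}

Candidate key of the original relation: {CourseID, StudentID}.
{CourseID, Credits, Dept, Grade, StudentID}: {Credits} determines {Credits, Dept, Grade} here but is not a superkey — split on Credits → Dept, Grade, giving {Credits, Dept, Grade} and {CourseID, Credits, StudentID}.
{Credits, Dept, Grade}: {Grade} determines {Dept, Grade} here but is not a superkey — split on Grade → Dept, giving {Dept, Grade} and {Credits, Grade}.
{Dept, Grade} has no BCNF violation.
{Credits, Grade} has no BCNF violation.
{CourseID, Credits, StudentID} has no BCNF violation.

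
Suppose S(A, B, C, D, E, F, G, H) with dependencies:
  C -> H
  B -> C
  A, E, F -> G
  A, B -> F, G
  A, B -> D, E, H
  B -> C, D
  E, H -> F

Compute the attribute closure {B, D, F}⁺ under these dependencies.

Start with {B, D, F}.
B -> C applies; add {C} → now {B, C, D, F}.
C -> H applies; add {H} → now {B, C, D, F, H}.
No further FD applies.

{B, C, D, F, H}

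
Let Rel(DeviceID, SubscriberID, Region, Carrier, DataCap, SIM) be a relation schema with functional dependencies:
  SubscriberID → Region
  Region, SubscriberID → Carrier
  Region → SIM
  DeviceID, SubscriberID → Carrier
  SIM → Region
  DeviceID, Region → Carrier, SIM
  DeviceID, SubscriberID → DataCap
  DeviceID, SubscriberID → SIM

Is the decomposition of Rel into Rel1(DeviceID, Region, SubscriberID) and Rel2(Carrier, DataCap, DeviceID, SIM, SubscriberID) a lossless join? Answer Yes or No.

Yes

The shared attributes are {DeviceID, SubscriberID} and {DeviceID, SubscriberID}⁺ = {Carrier, DataCap, DeviceID, Region, SIM, SubscriberID}.
Since Rel1 ⊆ {Carrier, DataCap, DeviceID, Region, SIM, SubscriberID}, the intersection is a superkey of Rel1; the decomposition is lossless.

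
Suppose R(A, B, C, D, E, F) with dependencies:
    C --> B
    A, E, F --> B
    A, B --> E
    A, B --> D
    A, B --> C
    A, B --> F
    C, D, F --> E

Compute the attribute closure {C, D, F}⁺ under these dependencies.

{B, C, D, E, F}

Start with {C, D, F}.
C --> B applies; add {B} → now {B, C, D, F}.
C, D, F --> E applies; add {E} → now {B, C, D, E, F}.
No further FD applies.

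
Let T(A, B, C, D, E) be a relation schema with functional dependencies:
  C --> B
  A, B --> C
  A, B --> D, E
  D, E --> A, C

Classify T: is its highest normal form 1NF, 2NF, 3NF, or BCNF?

Candidate keys: {A, B}, {A, C}, {D, E}. Prime attributes: {A, B, C, D, E}.
C --> B: {C}⁺ = {B, C}, which is not all of the attributes, so the left side is not a superkey — BCNF is violated.
But every attribute on its right side ({B}) is prime, and the same holds for every other non-superkey FD, so 3NF still holds.

3NF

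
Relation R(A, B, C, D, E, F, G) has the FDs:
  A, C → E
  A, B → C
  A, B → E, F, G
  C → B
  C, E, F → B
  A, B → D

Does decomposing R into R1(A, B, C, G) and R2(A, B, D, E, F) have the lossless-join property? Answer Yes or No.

Yes

Common attributes: {A, B}; their closure is {A, B, C, D, E, F, G}.
This includes all of R1, so the common attributes are a superkey of R1 — the join is lossless.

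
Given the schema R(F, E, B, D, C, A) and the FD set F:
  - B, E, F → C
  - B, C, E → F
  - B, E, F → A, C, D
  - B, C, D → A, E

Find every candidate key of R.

No FD produces {B}, so it must be in every candidate key.
{B, C, D}⁺ = {A, B, C, D, E, F} — all of the relation — so {B, C, D} is a candidate key.
{B, C, E}⁺ = {A, B, C, D, E, F} — all of the relation — so {B, C, E} is a candidate key.
{B, E, F}⁺ = {A, B, C, D, E, F} — all of the relation — so {B, E, F} is a candidate key.
No proper subset of any of these is a key, and no other minimal superkey exists.

{B, C, D}, {B, C, E}, {B, E, F}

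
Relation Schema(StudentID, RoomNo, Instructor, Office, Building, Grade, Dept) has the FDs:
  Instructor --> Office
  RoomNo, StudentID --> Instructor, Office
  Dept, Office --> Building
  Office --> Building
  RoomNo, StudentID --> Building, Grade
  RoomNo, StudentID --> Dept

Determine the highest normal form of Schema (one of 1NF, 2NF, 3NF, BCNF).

Candidate key: {RoomNo, StudentID}. Prime attributes: {RoomNo, StudentID}.
For Instructor --> Office we have {Instructor}⁺ = {Building, Instructor, Office}; {Instructor} is not a superkey, so BCNF fails.
Instructor --> Office has non-prime {Office} on the right and a non-superkey on the left, so 3NF fails.
No proper subset of a key has a non-prime attribute in its closure, so there is no partial dependency; 2NF holds.

2NF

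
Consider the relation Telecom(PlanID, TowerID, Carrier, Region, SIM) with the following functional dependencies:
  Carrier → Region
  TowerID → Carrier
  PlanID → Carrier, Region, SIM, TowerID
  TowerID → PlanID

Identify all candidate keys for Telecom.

{PlanID} is a candidate key since {PlanID}⁺ = {Carrier, PlanID, Region, SIM, TowerID} covers every attribute.
{TowerID} is a candidate key since {TowerID}⁺ = {Carrier, PlanID, Region, SIM, TowerID} covers every attribute.
Any other superkey properly contains one of these, so there are no further candidate keys.

{PlanID}, {TowerID}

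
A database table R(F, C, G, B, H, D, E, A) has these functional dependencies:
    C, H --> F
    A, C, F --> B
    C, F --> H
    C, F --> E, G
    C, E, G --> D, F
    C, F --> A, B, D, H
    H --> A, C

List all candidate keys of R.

{C, E, G}, {C, F}, {H}

{H}⁺ = {A, B, C, D, E, F, G, H}, which is every attribute, so {H} is a candidate key.
{C, F}⁺ = {A, B, C, D, E, F, G, H}, which is every attribute, so {C, F} is a candidate key.
{C, E, G}⁺ = {A, B, C, D, E, F, G, H}, which is every attribute, so {C, E, G} is a candidate key.
Any other superkey properly contains one of these, so there are no further candidate keys.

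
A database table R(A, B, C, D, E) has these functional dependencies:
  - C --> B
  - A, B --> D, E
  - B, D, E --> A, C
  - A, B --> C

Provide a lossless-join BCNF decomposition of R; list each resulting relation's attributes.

Candidate keys of the original relation: {A, B}, {A, C}, {B, D, E}, {C, D, E}.
Within {A, B, C, D, E}: {C}⁺ ∩ {A, B, C, D, E} = {B, C}, not the whole set, so C --> B violates BCNF; decompose into {B, C} and {A, C, D, E}.
{B, C}: every determinant is a superkey — BCNF.
{A, C, D, E}: every determinant is a superkey — BCNF.

{A, C, D, E}; {B, C}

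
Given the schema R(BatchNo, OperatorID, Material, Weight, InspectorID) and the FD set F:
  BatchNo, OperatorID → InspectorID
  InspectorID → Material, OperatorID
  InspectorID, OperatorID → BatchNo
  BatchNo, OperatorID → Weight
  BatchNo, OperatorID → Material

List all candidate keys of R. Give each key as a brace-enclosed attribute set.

{BatchNo, OperatorID}, {InspectorID}

{InspectorID}⁺ = {BatchNo, InspectorID, Material, OperatorID, Weight}, which is every attribute, so {InspectorID} is a candidate key.
{BatchNo, OperatorID}⁺ = {BatchNo, InspectorID, Material, OperatorID, Weight}, which is every attribute, so {BatchNo, OperatorID} is a candidate key.
These are minimal and exhaustive — every other superkey contains one of them.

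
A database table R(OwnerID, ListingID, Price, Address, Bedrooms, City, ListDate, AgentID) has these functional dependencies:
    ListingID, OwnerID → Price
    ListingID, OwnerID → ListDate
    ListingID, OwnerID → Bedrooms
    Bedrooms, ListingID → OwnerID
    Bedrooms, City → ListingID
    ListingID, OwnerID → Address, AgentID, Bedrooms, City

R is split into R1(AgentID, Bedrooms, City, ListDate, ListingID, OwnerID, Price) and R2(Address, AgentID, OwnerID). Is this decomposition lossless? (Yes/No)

The shared attributes are {AgentID, OwnerID} and {AgentID, OwnerID}⁺ = {AgentID, OwnerID}.
Neither R1 nor R2 is contained in that closure, so the decomposition is lossy.

No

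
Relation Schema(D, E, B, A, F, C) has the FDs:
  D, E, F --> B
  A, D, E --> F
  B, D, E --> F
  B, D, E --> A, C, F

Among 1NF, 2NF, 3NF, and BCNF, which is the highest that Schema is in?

Candidate keys: {A, D, E}, {B, D, E}, {D, E, F}. Prime attributes: {A, B, D, E, F}.
Each dependency's left side is a superkey — BCNF holds.

BCNF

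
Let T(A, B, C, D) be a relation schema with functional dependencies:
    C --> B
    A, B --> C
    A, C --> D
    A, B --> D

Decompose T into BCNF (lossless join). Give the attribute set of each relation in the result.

Candidate keys of the original relation: {A, B}, {A, C}.
Within {A, B, C, D}: {C}⁺ ∩ {A, B, C, D} = {B, C}, not the whole set, so C --> B violates BCNF; decompose into {B, C} and {A, C, D}.
{B, C} has no BCNF violation.
{A, C, D} has no BCNF violation.

{A, C, D}; {B, C}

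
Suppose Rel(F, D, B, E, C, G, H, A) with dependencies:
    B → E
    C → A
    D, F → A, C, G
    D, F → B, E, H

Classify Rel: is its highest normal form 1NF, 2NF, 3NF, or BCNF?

2NF

Candidate key: {D, F}. Prime attributes: {D, F}.
For B → E we have {B}⁺ = {B, E}; {B} is not a superkey, so BCNF fails.
B → E has non-prime {E} on the right and a non-superkey on the left, so 3NF fails.
Checking every proper subset of each key, none determines a non-prime attribute — 2NF is satisfied.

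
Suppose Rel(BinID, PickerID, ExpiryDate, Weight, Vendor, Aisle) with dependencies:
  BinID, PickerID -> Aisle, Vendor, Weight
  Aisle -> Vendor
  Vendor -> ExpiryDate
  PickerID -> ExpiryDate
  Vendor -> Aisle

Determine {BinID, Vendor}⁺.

Start with {BinID, Vendor}.
Vendor -> ExpiryDate applies; add {ExpiryDate} → now {BinID, ExpiryDate, Vendor}.
Vendor -> Aisle applies; add {Aisle} → now {Aisle, BinID, ExpiryDate, Vendor}.
No further FD applies.

{Aisle, BinID, ExpiryDate, Vendor}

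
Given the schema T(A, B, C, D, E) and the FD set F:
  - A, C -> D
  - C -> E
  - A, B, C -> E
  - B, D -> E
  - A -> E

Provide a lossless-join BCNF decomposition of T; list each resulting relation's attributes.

Candidate key of the original relation: {A, B, C}.
{A, B, C, D, E}: {A, C} determines {A, C, D, E} here but is not a superkey — split on A, C -> D, E, giving {A, C, D, E} and {A, B, C}.
{A, C, D, E}: {C} determines {C, E} here but is not a superkey — split on C -> E, giving {C, E} and {A, C, D}.
{C, E}: every determinant is a superkey — BCNF.
{A, C, D}: every determinant is a superkey — BCNF.
{A, B, C}: every determinant is a superkey — BCNF.

{A, B, C}; {A, C, D}; {C, E}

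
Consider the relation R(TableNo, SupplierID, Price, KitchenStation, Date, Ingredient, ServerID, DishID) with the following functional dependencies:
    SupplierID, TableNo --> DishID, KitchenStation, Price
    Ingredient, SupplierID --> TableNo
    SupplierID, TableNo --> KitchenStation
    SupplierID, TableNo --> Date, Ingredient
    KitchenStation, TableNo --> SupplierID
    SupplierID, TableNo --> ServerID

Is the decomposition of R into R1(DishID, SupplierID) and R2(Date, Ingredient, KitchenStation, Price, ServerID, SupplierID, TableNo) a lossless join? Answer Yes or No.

Common attributes: {SupplierID}; their closure is {SupplierID}.
The closure covers neither R1 nor R2 entirely; the join is not lossless.

No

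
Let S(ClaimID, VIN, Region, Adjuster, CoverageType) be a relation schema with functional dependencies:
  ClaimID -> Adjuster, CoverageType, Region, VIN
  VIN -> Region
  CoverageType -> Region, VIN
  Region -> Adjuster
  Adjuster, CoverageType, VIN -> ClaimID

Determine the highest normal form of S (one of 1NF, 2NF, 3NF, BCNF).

Candidate keys: {ClaimID}, {CoverageType}. Prime attributes: {ClaimID, CoverageType}.
VIN -> Region: {VIN}⁺ = {Adjuster, Region, VIN}, which is not all of the attributes, so the left side is not a superkey — BCNF is violated.
Because {Region} is non-prime and the left side of VIN -> Region is not a superkey, the relation is not in 3NF.
All keys have size 1, which rules out partial dependencies — 2NF is satisfied.

2NF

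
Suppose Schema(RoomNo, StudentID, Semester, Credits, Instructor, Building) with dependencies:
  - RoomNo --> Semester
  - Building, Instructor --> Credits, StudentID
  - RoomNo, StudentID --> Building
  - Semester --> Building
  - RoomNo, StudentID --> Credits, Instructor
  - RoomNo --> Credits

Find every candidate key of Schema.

{Instructor, RoomNo}, {RoomNo, StudentID}

Attributes never on any right-hand side: {RoomNo} — every candidate key must contain it.
{Instructor, RoomNo} is a candidate key since {Instructor, RoomNo}⁺ = {Building, Credits, Instructor, RoomNo, Semester, StudentID} covers every attribute.
{RoomNo, StudentID} is a candidate key since {RoomNo, StudentID}⁺ = {Building, Credits, Instructor, RoomNo, Semester, StudentID} covers every attribute.
No proper subset of any of these is a key, and no other minimal superkey exists.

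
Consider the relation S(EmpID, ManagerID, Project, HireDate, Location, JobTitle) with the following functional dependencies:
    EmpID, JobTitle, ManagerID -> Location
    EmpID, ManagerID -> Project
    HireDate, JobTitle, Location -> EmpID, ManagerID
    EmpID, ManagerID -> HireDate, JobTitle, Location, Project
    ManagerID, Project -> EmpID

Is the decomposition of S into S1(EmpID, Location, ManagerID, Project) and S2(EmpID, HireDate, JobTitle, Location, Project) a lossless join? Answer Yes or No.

The shared attributes are {EmpID, Location, Project} and {EmpID, Location, Project}⁺ = {EmpID, Location, Project}.
The closure covers neither S1 nor S2 entirely; the join is not lossless.

No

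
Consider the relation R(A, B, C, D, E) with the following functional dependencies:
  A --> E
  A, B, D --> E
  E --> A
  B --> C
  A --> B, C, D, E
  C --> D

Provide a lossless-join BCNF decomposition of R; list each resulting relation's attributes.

Candidate keys of the original relation: {A}, {E}.
In {A, B, C, D, E}, {B} is not a superkey ({B}⁺ restricted to this set is {B, C, D}), so split on B --> C, D into {B, C, D} and {A, B, E}.
In {B, C, D}, {C} is not a superkey ({C}⁺ restricted to this set is {C, D}), so split on C --> D into {C, D} and {B, C}.
{C, D}: every determinant is a superkey — BCNF.
{B, C}: every determinant is a superkey — BCNF.
{A, B, E}: every determinant is a superkey — BCNF.

{A, B, E}; {B, C}; {C, D}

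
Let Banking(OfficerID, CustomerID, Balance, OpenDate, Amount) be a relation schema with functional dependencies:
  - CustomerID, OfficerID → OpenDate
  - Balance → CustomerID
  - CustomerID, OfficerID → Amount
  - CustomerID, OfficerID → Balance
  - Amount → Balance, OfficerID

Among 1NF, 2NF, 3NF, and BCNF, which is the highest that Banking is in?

3NF

Candidate keys: {Amount}, {Balance, OfficerID}, {CustomerID, OfficerID}. Prime attributes: {Amount, Balance, CustomerID, OfficerID}.
Balance → CustomerID breaks BCNF: {Balance}⁺ = {Balance, CustomerID}, so {Balance} is not a superkey.
But every attribute on its right side ({CustomerID}) is prime, and the same holds for every other non-superkey FD, so 3NF still holds.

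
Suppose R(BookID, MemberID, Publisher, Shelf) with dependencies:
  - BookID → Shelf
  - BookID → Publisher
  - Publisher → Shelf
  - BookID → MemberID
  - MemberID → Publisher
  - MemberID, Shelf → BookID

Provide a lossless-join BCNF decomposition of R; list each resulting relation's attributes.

Candidate keys of the original relation: {BookID}, {MemberID}.
Within {BookID, MemberID, Publisher, Shelf}: {Publisher}⁺ ∩ {BookID, MemberID, Publisher, Shelf} = {Publisher, Shelf}, not the whole set, so Publisher → Shelf violates BCNF; decompose into {Publisher, Shelf} and {BookID, MemberID, Publisher}.
{Publisher, Shelf}: every determinant is a superkey — BCNF.
{BookID, MemberID, Publisher}: every determinant is a superkey — BCNF.

{BookID, MemberID, Publisher}; {Publisher, Shelf}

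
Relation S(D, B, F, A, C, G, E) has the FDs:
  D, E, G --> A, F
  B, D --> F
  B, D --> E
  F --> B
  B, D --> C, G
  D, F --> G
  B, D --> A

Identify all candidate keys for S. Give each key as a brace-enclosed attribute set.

{B, D}, {D, E, G}, {D, F}

Attributes never on any right-hand side: {D} — every candidate key must contain it.
{B, D}⁺ = {A, B, C, D, E, F, G} — all of the relation — so {B, D} is a candidate key.
{D, F}⁺ = {A, B, C, D, E, F, G} — all of the relation — so {D, F} is a candidate key.
{D, E, G}⁺ = {A, B, C, D, E, F, G} — all of the relation — so {D, E, G} is a candidate key.
No proper subset of any of these is a key, and no other minimal superkey exists.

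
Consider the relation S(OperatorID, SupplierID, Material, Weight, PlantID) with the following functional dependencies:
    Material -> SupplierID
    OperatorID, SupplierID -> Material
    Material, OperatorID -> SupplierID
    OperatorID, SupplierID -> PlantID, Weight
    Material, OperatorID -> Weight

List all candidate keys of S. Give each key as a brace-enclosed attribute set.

{OperatorID} never appears on the right of any FD, so every key must include it.
{Material, OperatorID}⁺ = {Material, OperatorID, PlantID, SupplierID, Weight}, which is every attribute, so {Material, OperatorID} is a candidate key.
{OperatorID, SupplierID}⁺ = {Material, OperatorID, PlantID, SupplierID, Weight}, which is every attribute, so {OperatorID, SupplierID} is a candidate key.
Any other superkey properly contains one of these, so there are no further candidate keys.

{Material, OperatorID}, {OperatorID, SupplierID}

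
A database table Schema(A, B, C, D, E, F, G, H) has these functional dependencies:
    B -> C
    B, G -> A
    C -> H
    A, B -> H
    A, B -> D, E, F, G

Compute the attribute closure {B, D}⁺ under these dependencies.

{B, C, D, H}

Start with {B, D}.
B -> C applies; add {C} → now {B, C, D}.
C -> H applies; add {H} → now {B, C, D, H}.
No further FD applies.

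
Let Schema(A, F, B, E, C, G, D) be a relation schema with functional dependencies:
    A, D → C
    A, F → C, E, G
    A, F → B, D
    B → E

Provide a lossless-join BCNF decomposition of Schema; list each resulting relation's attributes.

{A, B, D, F, G}; {A, C, D}; {B, E}

Candidate key of the original relation: {A, F}.
In {A, B, C, D, E, F, G}, {A, D} is not a superkey ({A, D}⁺ restricted to this set is {A, C, D}), so split on A, D → C into {A, C, D} and {A, B, D, E, F, G}.
{A, C, D} has no BCNF violation.
In {A, B, D, E, F, G}, {B} is not a superkey ({B}⁺ restricted to this set is {B, E}), so split on B → E into {B, E} and {A, B, D, F, G}.
{B, E} has no BCNF violation.
{A, B, D, F, G} has no BCNF violation.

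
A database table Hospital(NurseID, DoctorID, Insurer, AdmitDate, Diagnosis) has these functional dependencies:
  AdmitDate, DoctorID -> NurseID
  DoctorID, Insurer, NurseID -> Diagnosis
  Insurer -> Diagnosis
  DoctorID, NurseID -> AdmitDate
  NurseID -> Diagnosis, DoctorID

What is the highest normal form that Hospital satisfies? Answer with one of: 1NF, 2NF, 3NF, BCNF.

Candidate keys: {AdmitDate, DoctorID, Insurer}, {Insurer, NurseID}. Prime attributes: {AdmitDate, DoctorID, Insurer, NurseID}.
AdmitDate, DoctorID -> NurseID: {AdmitDate, DoctorID}⁺ = {AdmitDate, Diagnosis, DoctorID, NurseID}, which is not all of the attributes, so the left side is not a superkey — BCNF is violated.
Because {Diagnosis} is non-prime and the left side of Insurer -> Diagnosis is not a superkey, the relation is not in 3NF.
The proper key subset {Insurer} of {Insurer, NurseID} determines non-prime {Diagnosis}, so the relation is not even in 2NF.

1NF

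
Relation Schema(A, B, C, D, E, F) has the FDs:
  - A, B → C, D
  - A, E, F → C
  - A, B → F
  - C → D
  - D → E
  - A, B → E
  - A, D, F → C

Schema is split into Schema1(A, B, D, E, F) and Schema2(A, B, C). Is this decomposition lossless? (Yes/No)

Common attributes: {A, B}; their closure is {A, B, C, D, E, F}.
This includes all of Schema1, so the common attributes are a superkey of Schema1 — the join is lossless.

Yes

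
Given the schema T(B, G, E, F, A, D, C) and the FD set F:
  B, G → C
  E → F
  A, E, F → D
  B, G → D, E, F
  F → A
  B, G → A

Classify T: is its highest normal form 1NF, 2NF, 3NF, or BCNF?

2NF

Candidate key: {B, G}. Prime attributes: {B, G}.
E → F breaks BCNF: {E}⁺ = {A, D, E, F}, so {E} is not a superkey.
E → F determines the non-prime attribute {F} from a non-superkey — 3NF is violated.
Checking every proper subset of each key, none determines a non-prime attribute — 2NF is satisfied.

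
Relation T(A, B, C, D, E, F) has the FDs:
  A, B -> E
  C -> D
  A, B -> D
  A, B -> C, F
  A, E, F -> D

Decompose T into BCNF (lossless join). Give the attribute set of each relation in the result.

Candidate key of the original relation: {A, B}.
In {A, B, C, D, E, F}, {C} is not a superkey ({C}⁺ restricted to this set is {C, D}), so split on C -> D into {C, D} and {A, B, C, E, F}.
{C, D}: every determinant is a superkey — BCNF.
{A, B, C, E, F}: every determinant is a superkey — BCNF.

{A, B, C, E, F}; {C, D}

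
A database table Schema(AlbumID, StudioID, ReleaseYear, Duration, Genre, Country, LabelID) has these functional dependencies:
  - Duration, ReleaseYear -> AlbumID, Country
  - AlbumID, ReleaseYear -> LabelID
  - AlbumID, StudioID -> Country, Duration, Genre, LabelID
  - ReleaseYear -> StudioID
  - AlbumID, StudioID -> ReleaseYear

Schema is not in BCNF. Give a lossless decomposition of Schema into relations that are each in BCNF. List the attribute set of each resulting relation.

{AlbumID, Country, Duration, Genre, LabelID, ReleaseYear}; {ReleaseYear, StudioID}

Candidate keys of the original relation: {AlbumID, ReleaseYear}, {AlbumID, StudioID}, {Duration, ReleaseYear}.
Within {AlbumID, Country, Duration, Genre, LabelID, ReleaseYear, StudioID}: {ReleaseYear}⁺ ∩ {AlbumID, Country, Duration, Genre, LabelID, ReleaseYear, StudioID} = {ReleaseYear, StudioID}, not the whole set, so ReleaseYear -> StudioID violates BCNF; decompose into {ReleaseYear, StudioID} and {AlbumID, Country, Duration, Genre, LabelID, ReleaseYear}.
{ReleaseYear, StudioID} has no BCNF violation.
{AlbumID, Country, Duration, Genre, LabelID, ReleaseYear} has no BCNF violation.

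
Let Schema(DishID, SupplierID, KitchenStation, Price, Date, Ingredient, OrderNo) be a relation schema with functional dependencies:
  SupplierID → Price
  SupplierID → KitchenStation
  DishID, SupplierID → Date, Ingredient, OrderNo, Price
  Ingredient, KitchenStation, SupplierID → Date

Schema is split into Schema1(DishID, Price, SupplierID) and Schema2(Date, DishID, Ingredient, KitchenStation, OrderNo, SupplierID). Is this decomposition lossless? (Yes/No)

Yes

The shared attributes are {DishID, SupplierID} and {DishID, SupplierID}⁺ = {Date, DishID, Ingredient, KitchenStation, OrderNo, Price, SupplierID}.
Since Schema1 ⊆ {Date, DishID, Ingredient, KitchenStation, OrderNo, Price, SupplierID}, the intersection is a superkey of Schema1; the decomposition is lossless.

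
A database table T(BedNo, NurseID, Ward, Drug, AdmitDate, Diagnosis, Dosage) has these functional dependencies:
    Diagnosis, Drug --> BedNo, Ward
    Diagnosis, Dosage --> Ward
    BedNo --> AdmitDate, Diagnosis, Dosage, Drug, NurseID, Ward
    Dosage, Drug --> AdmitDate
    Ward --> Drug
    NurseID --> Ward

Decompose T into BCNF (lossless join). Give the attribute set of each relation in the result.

Candidate keys of the original relation: {BedNo}, {Diagnosis, Dosage}, {Diagnosis, Drug}, {Diagnosis, NurseID}, {Diagnosis, Ward}.
Within {AdmitDate, BedNo, Diagnosis, Dosage, Drug, NurseID, Ward}: {Dosage, Drug}⁺ ∩ {AdmitDate, BedNo, Diagnosis, Dosage, Drug, NurseID, Ward} = {AdmitDate, Dosage, Drug}, not the whole set, so Dosage, Drug --> AdmitDate violates BCNF; decompose into {AdmitDate, Dosage, Drug} and {BedNo, Diagnosis, Dosage, Drug, NurseID, Ward}.
{AdmitDate, Dosage, Drug} is in BCNF.
Within {BedNo, Diagnosis, Dosage, Drug, NurseID, Ward}: {Ward}⁺ ∩ {BedNo, Diagnosis, Dosage, Drug, NurseID, Ward} = {Drug, Ward}, not the whole set, so Ward --> Drug violates BCNF; decompose into {Drug, Ward} and {BedNo, Diagnosis, Dosage, NurseID, Ward}.
{Drug, Ward} is in BCNF.
Within {BedNo, Diagnosis, Dosage, NurseID, Ward}: {NurseID}⁺ ∩ {BedNo, Diagnosis, Dosage, NurseID, Ward} = {NurseID, Ward}, not the whole set, so NurseID --> Ward violates BCNF; decompose into {NurseID, Ward} and {BedNo, Diagnosis, Dosage, NurseID}.
{NurseID, Ward} is in BCNF.
{BedNo, Diagnosis, Dosage, NurseID} is in BCNF.

{AdmitDate, Dosage, Drug}; {BedNo, Diagnosis, Dosage, NurseID}; {Drug, Ward}; {NurseID, Ward}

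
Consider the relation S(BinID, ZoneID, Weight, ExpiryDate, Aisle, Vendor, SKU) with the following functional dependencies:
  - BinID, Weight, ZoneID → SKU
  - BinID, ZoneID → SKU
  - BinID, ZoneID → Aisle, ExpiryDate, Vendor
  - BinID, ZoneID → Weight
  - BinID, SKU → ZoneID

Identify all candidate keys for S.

{BinID} never appears on the right of any FD, so every key must include it.
{BinID, SKU} is a candidate key since {BinID, SKU}⁺ = {Aisle, BinID, ExpiryDate, SKU, Vendor, Weight, ZoneID} covers every attribute.
{BinID, ZoneID} is a candidate key since {BinID, ZoneID}⁺ = {Aisle, BinID, ExpiryDate, SKU, Vendor, Weight, ZoneID} covers every attribute.
These are minimal and exhaustive — every other superkey contains one of them.

{BinID, SKU}, {BinID, ZoneID}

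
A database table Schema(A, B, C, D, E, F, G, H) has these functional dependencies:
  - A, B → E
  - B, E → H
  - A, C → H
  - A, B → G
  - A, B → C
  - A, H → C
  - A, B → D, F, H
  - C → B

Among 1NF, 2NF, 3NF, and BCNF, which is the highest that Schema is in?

3NF

Candidate keys: {A, B}, {A, C}, {A, H}. Prime attributes: {A, B, C, H}.
B, E → H breaks BCNF: {B, E}⁺ = {B, E, H}, so {B, E} is not a superkey.
But every attribute on its right side ({H}) is prime, and the same holds for every other non-superkey FD, so 3NF still holds.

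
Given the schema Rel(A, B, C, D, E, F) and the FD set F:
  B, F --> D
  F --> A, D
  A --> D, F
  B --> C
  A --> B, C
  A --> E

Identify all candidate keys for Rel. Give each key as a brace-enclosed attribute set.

{A}, {F}

{A}⁺ = {A, B, C, D, E, F}, which is every attribute, so {A} is a candidate key.
{F}⁺ = {A, B, C, D, E, F}, which is every attribute, so {F} is a candidate key.
No proper subset of any of these is a key, and no other minimal superkey exists.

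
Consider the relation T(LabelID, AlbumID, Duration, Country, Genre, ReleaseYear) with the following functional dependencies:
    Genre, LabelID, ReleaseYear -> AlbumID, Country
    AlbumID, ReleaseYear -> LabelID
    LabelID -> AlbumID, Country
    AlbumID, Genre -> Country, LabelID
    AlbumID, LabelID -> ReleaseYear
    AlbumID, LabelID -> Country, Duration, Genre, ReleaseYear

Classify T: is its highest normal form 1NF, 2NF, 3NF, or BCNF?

Candidate keys: {AlbumID, Genre}, {AlbumID, ReleaseYear}, {LabelID}. Prime attributes: {AlbumID, Genre, LabelID, ReleaseYear}.
Each dependency's left side is a superkey — BCNF holds.

BCNF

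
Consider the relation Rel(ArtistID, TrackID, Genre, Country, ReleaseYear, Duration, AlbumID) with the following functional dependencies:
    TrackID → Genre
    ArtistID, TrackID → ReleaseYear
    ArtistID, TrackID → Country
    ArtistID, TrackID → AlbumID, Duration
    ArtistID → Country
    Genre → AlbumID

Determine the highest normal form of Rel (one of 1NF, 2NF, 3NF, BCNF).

Candidate key: {ArtistID, TrackID}. Prime attributes: {ArtistID, TrackID}.
TrackID → Genre: {TrackID}⁺ = {AlbumID, Genre, TrackID}, which is not all of the attributes, so the left side is not a superkey — BCNF is violated.
Because {Genre} is non-prime and the left side of TrackID → Genre is not a superkey, the relation is not in 3NF.
{ArtistID} is a proper subset of the key {ArtistID, TrackID}, and {ArtistID}⁺ contains the non-prime attribute {Country} — a partial dependency, so 2NF is violated.

1NF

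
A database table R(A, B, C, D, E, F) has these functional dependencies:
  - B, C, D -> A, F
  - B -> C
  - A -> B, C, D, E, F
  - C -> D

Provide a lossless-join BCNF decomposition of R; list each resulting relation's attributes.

Candidate keys of the original relation: {A}, {B}.
{A, B, C, D, E, F}: {C} determines {C, D} here but is not a superkey — split on C -> D, giving {C, D} and {A, B, C, E, F}.
{C, D}: every determinant is a superkey — BCNF.
{A, B, C, E, F}: every determinant is a superkey — BCNF.

{A, B, C, E, F}; {C, D}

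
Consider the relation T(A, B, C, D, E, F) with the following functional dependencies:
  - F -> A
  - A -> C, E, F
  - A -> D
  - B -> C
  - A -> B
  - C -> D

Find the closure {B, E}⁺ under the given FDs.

{B, C, D, E}

Start with {B, E}.
B -> C applies; add {C} → now {B, C, E}.
C -> D applies; add {D} → now {B, C, D, E}.
No further FD applies.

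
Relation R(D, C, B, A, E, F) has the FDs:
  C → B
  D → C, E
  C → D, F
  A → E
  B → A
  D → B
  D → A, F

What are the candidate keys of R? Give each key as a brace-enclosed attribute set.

Closure of {C} is {A, B, C, D, E, F}, the whole schema; {C} is a candidate key.
Closure of {D} is {A, B, C, D, E, F}, the whole schema; {D} is a candidate key.
No proper subset of any of these is a key, and no other minimal superkey exists.

{C}, {D}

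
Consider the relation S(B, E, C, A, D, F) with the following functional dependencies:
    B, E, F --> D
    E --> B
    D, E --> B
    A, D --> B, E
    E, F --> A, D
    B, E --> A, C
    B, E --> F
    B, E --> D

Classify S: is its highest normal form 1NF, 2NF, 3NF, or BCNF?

Candidate keys: {A, D}, {E}. Prime attributes: {A, D, E}.
Every FD has a superkey on the left, so the relation is in BCNF.

BCNF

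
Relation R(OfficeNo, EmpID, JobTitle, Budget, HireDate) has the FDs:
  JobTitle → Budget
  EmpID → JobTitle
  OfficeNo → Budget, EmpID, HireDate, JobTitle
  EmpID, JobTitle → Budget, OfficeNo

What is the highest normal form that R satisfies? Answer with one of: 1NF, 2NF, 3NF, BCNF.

Candidate keys: {EmpID}, {OfficeNo}. Prime attributes: {EmpID, OfficeNo}.
JobTitle → Budget: {JobTitle}⁺ = {Budget, JobTitle}, which is not all of the attributes, so the left side is not a superkey — BCNF is violated.
JobTitle → Budget has non-prime {Budget} on the right and a non-superkey on the left, so 3NF fails.
With only single-attribute keys there can be no partial dependency, so 2NF holds.

2NF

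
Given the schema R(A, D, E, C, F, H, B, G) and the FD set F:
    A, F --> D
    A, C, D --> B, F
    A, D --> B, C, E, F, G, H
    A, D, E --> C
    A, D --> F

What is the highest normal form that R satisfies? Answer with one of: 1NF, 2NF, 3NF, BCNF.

BCNF

Candidate keys: {A, D}, {A, F}. Prime attributes: {A, D, F}.
Every FD has a superkey on the left, so the relation is in BCNF.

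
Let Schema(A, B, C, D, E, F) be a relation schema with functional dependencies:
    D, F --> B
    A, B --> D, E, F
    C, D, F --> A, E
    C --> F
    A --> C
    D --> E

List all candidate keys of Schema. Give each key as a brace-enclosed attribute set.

{A, B}, {A, D}, {C, D}

{A, B}⁺ = {A, B, C, D, E, F}, which is every attribute, so {A, B} is a candidate key.
{A, D}⁺ = {A, B, C, D, E, F}, which is every attribute, so {A, D} is a candidate key.
{C, D}⁺ = {A, B, C, D, E, F}, which is every attribute, so {C, D} is a candidate key.
No proper subset of any of these is a key, and no other minimal superkey exists.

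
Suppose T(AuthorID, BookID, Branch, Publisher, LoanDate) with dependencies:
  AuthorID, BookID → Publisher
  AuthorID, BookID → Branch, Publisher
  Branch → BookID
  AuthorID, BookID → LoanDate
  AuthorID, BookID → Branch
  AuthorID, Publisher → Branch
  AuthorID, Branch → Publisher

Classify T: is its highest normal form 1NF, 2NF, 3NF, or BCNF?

3NF

Candidate keys: {AuthorID, BookID}, {AuthorID, Branch}, {AuthorID, Publisher}. Prime attributes: {AuthorID, BookID, Branch, Publisher}.
For Branch → BookID we have {Branch}⁺ = {BookID, Branch}; {Branch} is not a superkey, so BCNF fails.
Its right-hand attributes {BookID} are all prime, as are those of every other non-superkey FD — the relation is in 3NF.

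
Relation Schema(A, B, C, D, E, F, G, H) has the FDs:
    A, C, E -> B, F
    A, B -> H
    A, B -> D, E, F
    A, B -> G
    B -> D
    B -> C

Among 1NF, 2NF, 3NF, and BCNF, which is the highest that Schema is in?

Candidate keys: {A, B}, {A, C, E}. Prime attributes: {A, B, C, E}.
For B -> D we have {B}⁺ = {B, C, D}; {B} is not a superkey, so BCNF fails.
B -> D determines the non-prime attribute {D} from a non-superkey — 3NF is violated.
The proper key subset {B} of {A, B} determines non-prime {D}, so the relation is not even in 2NF.

1NF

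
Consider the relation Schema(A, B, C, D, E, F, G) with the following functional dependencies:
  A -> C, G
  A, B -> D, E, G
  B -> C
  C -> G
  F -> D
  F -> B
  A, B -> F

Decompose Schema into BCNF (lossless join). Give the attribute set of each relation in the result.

Candidate keys of the original relation: {A, B}, {A, F}.
In {A, B, C, D, E, F, G}, {A} is not a superkey ({A}⁺ restricted to this set is {A, C, G}), so split on A -> C, G into {A, C, G} and {A, B, D, E, F}.
In {A, C, G}, {C} is not a superkey ({C}⁺ restricted to this set is {C, G}), so split on C -> G into {C, G} and {A, C}.
{C, G} is in BCNF.
{A, C} is in BCNF.
In {A, B, D, E, F}, {F} is not a superkey ({F}⁺ restricted to this set is {B, D, F}), so split on F -> B, D into {B, D, F} and {A, E, F}.
{B, D, F} is in BCNF.
{A, E, F} is in BCNF.

{A, C}; {A, E, F}; {B, D, F}; {C, G}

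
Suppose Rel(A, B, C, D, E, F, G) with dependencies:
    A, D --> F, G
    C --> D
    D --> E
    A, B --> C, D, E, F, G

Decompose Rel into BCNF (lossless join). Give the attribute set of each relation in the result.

Candidate key of the original relation: {A, B}.
In {A, B, C, D, E, F, G}, {A, D} is not a superkey ({A, D}⁺ restricted to this set is {A, D, E, F, G}), so split on A, D --> E, F, G into {A, D, E, F, G} and {A, B, C, D}.
In {A, D, E, F, G}, {D} is not a superkey ({D}⁺ restricted to this set is {D, E}), so split on D --> E into {D, E} and {A, D, F, G}.
{D, E} is in BCNF.
{A, D, F, G} is in BCNF.
In {A, B, C, D}, {C} is not a superkey ({C}⁺ restricted to this set is {C, D}), so split on C --> D into {C, D} and {A, B, C}.
{C, D} is in BCNF.
{A, B, C} is in BCNF.

{A, B, C}; {A, D, F, G}; {C, D}; {D, E}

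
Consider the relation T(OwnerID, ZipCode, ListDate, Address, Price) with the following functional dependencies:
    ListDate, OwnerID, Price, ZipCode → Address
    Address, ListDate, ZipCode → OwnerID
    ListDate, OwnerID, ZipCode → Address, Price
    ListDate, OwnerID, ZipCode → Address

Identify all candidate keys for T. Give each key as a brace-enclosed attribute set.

{Address, ListDate, ZipCode}, {ListDate, OwnerID, ZipCode}

{ListDate, ZipCode} never appear on the right of any FD, so every key must include all of them.
Closure of {Address, ListDate, ZipCode} is {Address, ListDate, OwnerID, Price, ZipCode}, the whole schema; {Address, ListDate, ZipCode} is a candidate key.
Closure of {ListDate, OwnerID, ZipCode} is {Address, ListDate, OwnerID, Price, ZipCode}, the whole schema; {ListDate, OwnerID, ZipCode} is a candidate key.
No proper subset of any of these is a key, and no other minimal superkey exists.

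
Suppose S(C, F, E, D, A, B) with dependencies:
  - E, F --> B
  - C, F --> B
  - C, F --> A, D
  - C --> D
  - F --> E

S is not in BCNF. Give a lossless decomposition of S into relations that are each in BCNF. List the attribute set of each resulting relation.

{A, C, F}; {B, E, F}; {C, D}

Candidate key of the original relation: {C, F}.
In {A, B, C, D, E, F}, {E, F} is not a superkey ({E, F}⁺ restricted to this set is {B, E, F}), so split on E, F --> B into {B, E, F} and {A, C, D, E, F}.
{B, E, F} is in BCNF.
In {A, C, D, E, F}, {C} is not a superkey ({C}⁺ restricted to this set is {C, D}), so split on C --> D into {C, D} and {A, C, E, F}.
{C, D} is in BCNF.
In {A, C, E, F}, {F} is not a superkey ({F}⁺ restricted to this set is {E, F}), so split on F --> E into {E, F} and {A, C, F}.
{E, F} is in BCNF.
{A, C, F} is in BCNF.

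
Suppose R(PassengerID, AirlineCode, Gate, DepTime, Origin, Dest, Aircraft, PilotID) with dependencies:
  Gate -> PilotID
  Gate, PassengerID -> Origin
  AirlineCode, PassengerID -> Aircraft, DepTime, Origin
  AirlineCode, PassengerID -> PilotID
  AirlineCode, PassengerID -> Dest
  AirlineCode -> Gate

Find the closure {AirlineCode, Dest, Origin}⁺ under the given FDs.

{AirlineCode, Dest, Gate, Origin, PilotID}

Start with {AirlineCode, Dest, Origin}.
AirlineCode -> Gate applies; add {Gate} → now {AirlineCode, Dest, Gate, Origin}.
Gate -> PilotID applies; add {PilotID} → now {AirlineCode, Dest, Gate, Origin, PilotID}.
No further FD applies.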